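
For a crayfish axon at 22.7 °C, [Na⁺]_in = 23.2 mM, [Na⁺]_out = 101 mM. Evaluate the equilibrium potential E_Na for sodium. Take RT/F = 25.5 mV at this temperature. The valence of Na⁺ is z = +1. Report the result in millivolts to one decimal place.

E = (25.5/z) · ln([Na⁺]_out/[Na⁺]_in) with z = +1.
= (25.5/1) · ln(101/23.2) = 25.50 · ln(4.353)
= 25.50 · (1.4710) = 37.51 mV

37.5 mV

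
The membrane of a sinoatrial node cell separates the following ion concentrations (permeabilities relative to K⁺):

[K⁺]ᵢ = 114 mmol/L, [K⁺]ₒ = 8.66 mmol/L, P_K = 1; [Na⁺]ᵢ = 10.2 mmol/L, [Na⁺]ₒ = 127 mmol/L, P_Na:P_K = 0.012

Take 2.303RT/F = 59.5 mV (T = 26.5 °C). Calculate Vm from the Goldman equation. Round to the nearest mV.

-62 mV

Vm = 59.5 · log₁₀[(Σ P·[cation]ₒ + Σ P·[anion]ᵢ) / (Σ P·[cation]ᵢ + Σ P·[anion]ₒ)]
Numerator = 1×8.66 + 0.012×127 = 10.18
Denominator = 1×114 + 0.012×10.2 = 114.1
Vm = 59.5 · log₁₀(0.089238) = 59.5 × (-1.0495) = -62.44 mV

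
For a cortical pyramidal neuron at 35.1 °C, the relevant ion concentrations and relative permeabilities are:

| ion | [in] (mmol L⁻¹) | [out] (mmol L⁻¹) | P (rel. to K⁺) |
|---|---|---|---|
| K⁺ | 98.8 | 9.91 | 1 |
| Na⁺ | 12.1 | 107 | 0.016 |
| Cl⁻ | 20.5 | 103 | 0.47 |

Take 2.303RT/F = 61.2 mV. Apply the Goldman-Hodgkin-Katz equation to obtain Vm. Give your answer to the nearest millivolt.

-51 mV

Vm = 61.2 · log₁₀[(Σ P·[cation]ₒ + Σ P·[anion]ᵢ) / (Σ P·[cation]ᵢ + Σ P·[anion]ₒ)]
Numerator = 1×9.91 + 0.016×107 + 0.47×20.5 = 21.26
Denominator = 1×98.8 + 0.016×12.1 + 0.47×103 = 147.4
Vm = 61.2 · log₁₀(0.14421) = 61.2 × (-0.8410) = -51.47 mV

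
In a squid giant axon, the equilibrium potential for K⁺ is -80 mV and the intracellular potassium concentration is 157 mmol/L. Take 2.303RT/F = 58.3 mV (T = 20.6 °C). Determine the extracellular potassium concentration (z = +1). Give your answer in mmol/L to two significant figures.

6.7 mmol/L

Nernst: E = (58.3/1) · log₁₀([out]/[in]), so log₁₀([out]/[in]) = -80.0 × 1 / 58.3 = -1.3722.
[out]/[in] = 10^(-1.3722) = 0.04244.
[out] = 0.04244 × 157 = 6.663 mmol/L.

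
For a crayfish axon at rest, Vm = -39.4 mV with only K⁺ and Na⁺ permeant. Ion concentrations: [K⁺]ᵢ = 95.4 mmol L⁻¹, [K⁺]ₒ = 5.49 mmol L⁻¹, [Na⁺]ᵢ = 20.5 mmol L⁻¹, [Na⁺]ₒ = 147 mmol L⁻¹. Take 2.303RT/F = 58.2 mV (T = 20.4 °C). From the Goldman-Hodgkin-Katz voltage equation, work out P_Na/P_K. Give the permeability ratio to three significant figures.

Let α = P_Na/P_K. GHK: Vm = 58.2·log₁₀[(Kₒ + α·Naₒ)/(Kᵢ + α·Naᵢ)].
10^(Vm/58.2) = 10^(-39.4/58.2) = 0.21039
So 0.21039·(Kᵢ + α·Naᵢ) = Kₒ + α·Naₒ → α = (0.21039·95.4 − 5.49) / (147.0 − 0.21039·20.5)
α = (20.07 − 5.49) / (147.0 − 4.313) = 14.58/142.7 = 0.1022

0.102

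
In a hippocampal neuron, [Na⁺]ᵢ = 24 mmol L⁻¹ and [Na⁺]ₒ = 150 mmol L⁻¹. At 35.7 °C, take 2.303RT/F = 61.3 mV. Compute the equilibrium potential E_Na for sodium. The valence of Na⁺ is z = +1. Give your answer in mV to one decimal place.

E = (61.3/z) · log₁₀([Na⁺]_out/[Na⁺]_in) with z = +1.
= (61.3/1) · log₁₀(150/24) = 61.30 · log₁₀(6.25)
= 61.30 · (0.7959) = 48.79 mV

48.8 mV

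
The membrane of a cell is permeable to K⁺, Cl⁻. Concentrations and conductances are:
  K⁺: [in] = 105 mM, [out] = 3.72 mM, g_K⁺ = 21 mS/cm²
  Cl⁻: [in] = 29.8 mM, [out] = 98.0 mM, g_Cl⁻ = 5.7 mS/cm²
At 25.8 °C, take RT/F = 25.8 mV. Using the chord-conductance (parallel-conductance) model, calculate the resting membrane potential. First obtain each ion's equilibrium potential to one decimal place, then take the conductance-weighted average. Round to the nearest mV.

E_K⁺ = (25.8/1)·ln(3.72/105) = -86.2 mV
E_Cl⁻ = (25.8/-1)·ln(98.0/29.8) = -30.7 mV
Vm = (Σ gᵢEᵢ)/(Σ gᵢ) = (21·-86.2 + 5.7·-30.7) / (21 + 5.7)
= -1985.19 / 26.7 = -74.35 mV

-74 mV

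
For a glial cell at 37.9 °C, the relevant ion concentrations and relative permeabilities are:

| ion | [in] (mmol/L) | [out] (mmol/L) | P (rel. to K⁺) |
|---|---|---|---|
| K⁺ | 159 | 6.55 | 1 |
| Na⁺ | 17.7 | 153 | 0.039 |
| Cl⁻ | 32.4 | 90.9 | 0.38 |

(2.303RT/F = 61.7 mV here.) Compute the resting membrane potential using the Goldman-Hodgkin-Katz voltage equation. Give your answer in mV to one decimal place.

Vm = 61.7 · log₁₀[(Σ P·[cation]ₒ + Σ P·[anion]ᵢ) / (Σ P·[cation]ᵢ + Σ P·[anion]ₒ)]
Numerator = 1×6.55 + 0.039×153 + 0.38×32.4 = 24.83
Denominator = 1×159 + 0.039×17.7 + 0.38×90.9 = 194.2
Vm = 61.7 · log₁₀(0.12783) = 61.7 × (-0.8934) = -55.12 mV

-55.1 mV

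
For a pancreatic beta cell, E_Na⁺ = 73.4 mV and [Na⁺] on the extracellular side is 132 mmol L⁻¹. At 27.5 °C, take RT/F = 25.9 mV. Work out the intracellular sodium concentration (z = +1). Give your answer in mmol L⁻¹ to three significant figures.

7.76 mmol L⁻¹

Nernst: E = (25.9/1) · ln([out]/[in]), so ln([out]/[in]) = 73.4 × 1 / 25.9 = 2.8340.
[out]/[in] = e^(2.8340) = 17.01.
[in] = 132 / 17.01 = 7.759 mmol L⁻¹.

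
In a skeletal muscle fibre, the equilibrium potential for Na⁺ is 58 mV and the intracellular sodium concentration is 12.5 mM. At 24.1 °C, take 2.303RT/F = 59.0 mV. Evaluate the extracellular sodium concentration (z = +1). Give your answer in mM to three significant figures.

Nernst: E = (59.0/1) · log₁₀([out]/[in]), so log₁₀([out]/[in]) = 58.0 × 1 / 59.0 = 0.9831.
[out]/[in] = 10^(0.9831) = 9.617.
[out] = 9.617 × 12.5 = 120.2 mM.

120 mM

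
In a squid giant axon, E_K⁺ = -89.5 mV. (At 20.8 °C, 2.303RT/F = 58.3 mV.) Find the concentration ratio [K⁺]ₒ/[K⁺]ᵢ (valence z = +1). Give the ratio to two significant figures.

log₁₀([out]/[in]) = E·z/(58.3) = -89.5 × 1 / 58.3 = -1.5352
[out]/[in] = 10^(-1.5352) = 0.02916

0.029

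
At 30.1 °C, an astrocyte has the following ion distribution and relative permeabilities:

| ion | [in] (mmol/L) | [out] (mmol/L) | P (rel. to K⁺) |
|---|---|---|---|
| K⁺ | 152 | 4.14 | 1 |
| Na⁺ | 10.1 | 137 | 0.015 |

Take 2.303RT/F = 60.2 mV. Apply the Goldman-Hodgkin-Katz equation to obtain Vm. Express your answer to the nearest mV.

-84 mV

Vm = 60.2 · log₁₀[(Σ P·[cation]ₒ + Σ P·[anion]ᵢ) / (Σ P·[cation]ᵢ + Σ P·[anion]ₒ)]
Numerator = 1×4.14 + 0.015×137 = 6.195
Denominator = 1×152 + 0.015×10.1 = 152.2
Vm = 60.2 · log₁₀(0.040716) = 60.2 × (-1.3902) = -83.69 mV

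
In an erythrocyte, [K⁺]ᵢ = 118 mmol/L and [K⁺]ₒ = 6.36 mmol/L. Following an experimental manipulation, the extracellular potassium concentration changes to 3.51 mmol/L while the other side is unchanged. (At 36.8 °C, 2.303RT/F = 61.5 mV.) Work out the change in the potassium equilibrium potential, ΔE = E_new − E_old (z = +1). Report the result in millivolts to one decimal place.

E_old = (61.5/1)·log₁₀(6.36/118) = -78.01 mV
E_new = (61.5/1)·log₁₀(3.51/118) = -93.88 mV
ΔE = -93.88 − (-78.01) = -15.88 mV

-15.9 mV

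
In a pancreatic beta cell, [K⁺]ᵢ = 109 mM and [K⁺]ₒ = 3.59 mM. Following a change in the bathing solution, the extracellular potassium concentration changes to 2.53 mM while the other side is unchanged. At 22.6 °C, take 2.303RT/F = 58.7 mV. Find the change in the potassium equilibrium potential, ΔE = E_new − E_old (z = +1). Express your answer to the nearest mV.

E_old = (58.7/1)·log₁₀(3.59/109) = -87.01 mV
E_new = (58.7/1)·log₁₀(2.53/109) = -95.93 mV
ΔE = -95.93 − (-87.01) = -8.92 mV

-9 mV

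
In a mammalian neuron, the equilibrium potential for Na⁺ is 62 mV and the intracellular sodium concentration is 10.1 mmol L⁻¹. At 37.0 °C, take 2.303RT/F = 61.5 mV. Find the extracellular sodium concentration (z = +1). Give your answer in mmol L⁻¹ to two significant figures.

Nernst: E = (61.5/1) · log₁₀([out]/[in]), so log₁₀([out]/[in]) = 62.0 × 1 / 61.5 = 1.0081.
[out]/[in] = 10^(1.0081) = 10.19.
[out] = 10.19 × 10.1 = 102.9 mmol L⁻¹.

100 mmol L⁻¹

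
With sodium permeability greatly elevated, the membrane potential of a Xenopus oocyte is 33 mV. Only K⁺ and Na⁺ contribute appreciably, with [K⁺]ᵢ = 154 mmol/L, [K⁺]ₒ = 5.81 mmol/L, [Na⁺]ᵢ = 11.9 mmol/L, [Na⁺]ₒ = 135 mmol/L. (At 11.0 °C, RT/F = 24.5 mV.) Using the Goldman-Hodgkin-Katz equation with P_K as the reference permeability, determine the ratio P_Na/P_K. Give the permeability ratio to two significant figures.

6.6

Let α = P_Na/P_K. GHK: Vm = 24.5·ln[(Kₒ + α·Naₒ)/(Kᵢ + α·Naᵢ)].
e^(Vm/24.5) = e^(33.0/24.5) = 3.8456
So 3.8456·(Kᵢ + α·Naᵢ) = Kₒ + α·Naₒ → α = (3.8456·154.0 − 5.81) / (135.0 − 3.8456·11.9)
α = (592.2 − 5.81) / (135.0 − 45.76) = 586.4/89.24 = 6.571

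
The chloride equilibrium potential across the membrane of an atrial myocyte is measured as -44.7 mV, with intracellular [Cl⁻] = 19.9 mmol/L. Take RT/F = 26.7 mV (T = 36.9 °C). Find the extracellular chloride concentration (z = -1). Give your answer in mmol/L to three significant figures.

106 mmol/L

Nernst: E = (26.7/-1) · ln([out]/[in]), so ln([out]/[in]) = -44.7 × -1 / 26.7 = 1.6742.
[out]/[in] = e^(1.6742) = 5.334.
[out] = 5.334 × 19.9 = 106.2 mmol/L.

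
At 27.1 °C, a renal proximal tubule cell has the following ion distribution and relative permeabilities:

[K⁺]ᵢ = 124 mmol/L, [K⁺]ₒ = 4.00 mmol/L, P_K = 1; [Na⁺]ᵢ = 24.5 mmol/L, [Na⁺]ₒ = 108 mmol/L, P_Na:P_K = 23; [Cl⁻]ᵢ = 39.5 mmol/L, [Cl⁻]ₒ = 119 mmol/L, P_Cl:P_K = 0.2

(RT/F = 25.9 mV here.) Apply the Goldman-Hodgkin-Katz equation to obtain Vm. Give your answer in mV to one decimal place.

Vm = 25.9 · ln[(Σ P·[cation]ₒ + Σ P·[anion]ᵢ) / (Σ P·[cation]ᵢ + Σ P·[anion]ₒ)]
Numerator = 1×4.00 + 23×108 + 0.2×39.5 = 2496
Denominator = 1×124 + 23×24.5 + 0.2×119 = 711.3
Vm = 25.9 · ln(3.5089) = 25.9 × (1.2553) = 32.51 mV

32.5 mV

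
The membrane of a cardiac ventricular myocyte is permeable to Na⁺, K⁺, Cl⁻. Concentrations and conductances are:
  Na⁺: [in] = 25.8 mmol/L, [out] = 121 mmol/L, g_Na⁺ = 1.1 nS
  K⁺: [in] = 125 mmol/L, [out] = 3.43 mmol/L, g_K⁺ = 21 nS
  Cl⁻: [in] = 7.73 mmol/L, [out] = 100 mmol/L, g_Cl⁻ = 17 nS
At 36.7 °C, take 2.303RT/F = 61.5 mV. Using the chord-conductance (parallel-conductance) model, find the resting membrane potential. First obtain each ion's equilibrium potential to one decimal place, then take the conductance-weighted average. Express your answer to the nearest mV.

-80 mV

E_Na⁺ = (61.5/1)·log₁₀(121/25.8) = 41.3 mV
E_K⁺ = (61.5/1)·log₁₀(3.43/125) = -96.0 mV
E_Cl⁻ = (61.5/-1)·log₁₀(100/7.73) = -68.4 mV
Vm = (Σ gᵢEᵢ)/(Σ gᵢ) = (1.1·41.3 + 21·-96.0 + 17·-68.4) / (1.1 + 21 + 17)
= -3133.37 / 39.1 = -80.14 mV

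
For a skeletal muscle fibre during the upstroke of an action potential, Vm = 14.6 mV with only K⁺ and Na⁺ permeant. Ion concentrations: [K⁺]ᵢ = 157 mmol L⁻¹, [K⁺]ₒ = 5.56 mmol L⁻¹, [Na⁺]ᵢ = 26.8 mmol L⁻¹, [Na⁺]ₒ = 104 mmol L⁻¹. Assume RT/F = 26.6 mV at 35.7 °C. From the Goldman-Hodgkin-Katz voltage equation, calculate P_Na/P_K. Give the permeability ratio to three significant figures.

4.62

Let α = P_Na/P_K. GHK: Vm = 26.6·ln[(Kₒ + α·Naₒ)/(Kᵢ + α·Naᵢ)].
e^(Vm/26.6) = e^(14.6/26.6) = 1.7313
So 1.7313·(Kᵢ + α·Naᵢ) = Kₒ + α·Naₒ → α = (1.7313·157.0 − 5.56) / (104.0 − 1.7313·26.8)
α = (271.8 − 5.56) / (104.0 − 46.4) = 266.3/57.6 = 4.622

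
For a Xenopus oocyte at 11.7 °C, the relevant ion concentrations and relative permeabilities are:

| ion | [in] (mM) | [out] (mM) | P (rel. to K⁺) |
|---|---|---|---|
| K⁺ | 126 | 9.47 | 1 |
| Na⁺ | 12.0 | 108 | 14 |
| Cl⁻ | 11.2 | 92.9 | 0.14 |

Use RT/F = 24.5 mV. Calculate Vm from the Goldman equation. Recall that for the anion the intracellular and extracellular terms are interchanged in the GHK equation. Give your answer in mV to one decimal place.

39.2 mV

Vm = 24.5 · ln[(Σ P·[cation]ₒ + Σ P·[anion]ᵢ) / (Σ P·[cation]ᵢ + Σ P·[anion]ₒ)]
Numerator = 1×9.47 + 14×108 + 0.14×11.2 = 1523
Denominator = 1×126 + 14×12.0 + 0.14×92.9 = 307
Vm = 24.5 · ln(4.9609) = 24.5 × (1.6016) = 39.24 mV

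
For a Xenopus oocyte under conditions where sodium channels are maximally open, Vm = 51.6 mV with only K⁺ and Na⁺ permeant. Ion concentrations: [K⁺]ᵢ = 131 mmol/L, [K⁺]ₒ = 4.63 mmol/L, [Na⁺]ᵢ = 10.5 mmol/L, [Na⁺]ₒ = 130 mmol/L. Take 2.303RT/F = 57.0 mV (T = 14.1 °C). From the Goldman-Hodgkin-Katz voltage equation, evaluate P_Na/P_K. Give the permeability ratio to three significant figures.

23.0

Let α = P_Na/P_K. GHK: Vm = 57.0·log₁₀[(Kₒ + α·Naₒ)/(Kᵢ + α·Naᵢ)].
10^(Vm/57.0) = 10^(51.6/57.0) = 8.0401
So 8.0401·(Kᵢ + α·Naᵢ) = Kₒ + α·Naₒ → α = (8.0401·131.0 − 4.63) / (130.0 − 8.0401·10.5)
α = (1053 − 4.63) / (130.0 − 84.42) = 1049/45.58 = 23.01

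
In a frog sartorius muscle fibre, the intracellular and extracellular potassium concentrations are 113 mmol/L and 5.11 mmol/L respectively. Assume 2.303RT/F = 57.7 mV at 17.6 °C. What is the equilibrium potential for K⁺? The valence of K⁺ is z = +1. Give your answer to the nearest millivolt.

-78 mV

E = (57.7/z) · log₁₀([K⁺]_out/[K⁺]_in) with z = +1.
= (57.7/1) · log₁₀(5.11/113) = 57.70 · log₁₀(0.04522)
= 57.70 · (-1.3447) = -77.59 mV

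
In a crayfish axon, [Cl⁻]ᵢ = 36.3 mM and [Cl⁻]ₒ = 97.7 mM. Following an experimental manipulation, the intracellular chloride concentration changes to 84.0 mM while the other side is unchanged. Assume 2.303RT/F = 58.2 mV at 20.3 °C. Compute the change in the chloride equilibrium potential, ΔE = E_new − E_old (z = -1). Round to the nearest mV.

21 mV

E_old = (58.2/-1)·log₁₀(97.7/36.3) = -25.03 mV
E_new = (58.2/-1)·log₁₀(97.7/84.0) = -3.82 mV
ΔE = -3.82 − (-25.03) = 21.21 mV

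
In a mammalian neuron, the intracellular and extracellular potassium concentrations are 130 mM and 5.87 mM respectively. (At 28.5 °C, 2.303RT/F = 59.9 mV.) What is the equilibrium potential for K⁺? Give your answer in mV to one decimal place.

-80.6 mV

E = (59.9/z) · log₁₀([K⁺]_out/[K⁺]_in) with z = +1.
= (59.9/1) · log₁₀(5.87/130) = 59.90 · log₁₀(0.04515)
= 59.90 · (-1.3453) = -80.58 mV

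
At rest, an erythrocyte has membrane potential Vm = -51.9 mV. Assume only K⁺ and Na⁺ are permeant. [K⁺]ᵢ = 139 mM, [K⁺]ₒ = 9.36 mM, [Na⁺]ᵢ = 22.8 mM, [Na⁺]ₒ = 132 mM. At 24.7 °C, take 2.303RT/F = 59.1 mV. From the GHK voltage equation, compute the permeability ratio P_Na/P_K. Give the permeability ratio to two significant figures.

Let α = P_Na/P_K. GHK: Vm = 59.1·log₁₀[(Kₒ + α·Naₒ)/(Kᵢ + α·Naᵢ)].
10^(Vm/59.1) = 10^(-51.9/59.1) = 0.13238
So 0.13238·(Kᵢ + α·Naᵢ) = Kₒ + α·Naₒ → α = (0.13238·139.0 − 9.36) / (132.0 − 0.13238·22.8)
α = (18.4 − 9.36) / (132.0 − 3.018) = 9.041/129 = 0.0701

0.070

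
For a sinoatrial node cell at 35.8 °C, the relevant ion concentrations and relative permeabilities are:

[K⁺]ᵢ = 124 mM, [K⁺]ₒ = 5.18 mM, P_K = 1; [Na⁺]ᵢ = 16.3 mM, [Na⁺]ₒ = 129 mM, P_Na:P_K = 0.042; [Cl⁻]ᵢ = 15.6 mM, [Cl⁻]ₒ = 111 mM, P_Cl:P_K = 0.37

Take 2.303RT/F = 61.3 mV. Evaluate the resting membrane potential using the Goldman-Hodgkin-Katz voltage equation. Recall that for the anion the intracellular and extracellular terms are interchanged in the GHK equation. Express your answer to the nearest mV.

-62 mV

Vm = 61.3 · log₁₀[(Σ P·[cation]ₒ + Σ P·[anion]ᵢ) / (Σ P·[cation]ᵢ + Σ P·[anion]ₒ)]
Numerator = 1×5.18 + 0.042×129 + 0.37×15.6 = 16.37
Denominator = 1×124 + 0.042×16.3 + 0.37×111 = 165.8
Vm = 61.3 · log₁₀(0.09876) = 61.3 × (-1.0054) = -61.63 mV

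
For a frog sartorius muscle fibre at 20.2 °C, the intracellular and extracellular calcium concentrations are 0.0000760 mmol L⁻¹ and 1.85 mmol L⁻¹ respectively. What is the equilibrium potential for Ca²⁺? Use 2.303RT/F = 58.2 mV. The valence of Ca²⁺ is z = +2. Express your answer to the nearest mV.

E = (58.2/z) · log₁₀([Ca²⁺]_out/[Ca²⁺]_in) with z = +2.
= (58.2/2) · log₁₀(1.85/0.0000760) = 29.10 · log₁₀(2.434e+04)
= 29.10 · (4.3864) = 127.64 mV

128 mV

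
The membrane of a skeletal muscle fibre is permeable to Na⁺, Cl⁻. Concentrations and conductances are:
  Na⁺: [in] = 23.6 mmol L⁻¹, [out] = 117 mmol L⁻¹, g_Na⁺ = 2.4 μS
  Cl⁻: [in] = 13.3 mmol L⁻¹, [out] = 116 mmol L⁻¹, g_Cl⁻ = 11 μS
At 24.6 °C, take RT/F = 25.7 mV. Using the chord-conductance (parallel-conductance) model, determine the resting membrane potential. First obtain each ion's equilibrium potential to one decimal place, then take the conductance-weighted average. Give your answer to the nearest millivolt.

E_Na⁺ = (25.7/1)·ln(117/23.6) = 41.1 mV
E_Cl⁻ = (25.7/-1)·ln(116/13.3) = -55.7 mV
Vm = (Σ gᵢEᵢ)/(Σ gᵢ) = (2.4·41.1 + 11·-55.7) / (2.4 + 11)
= -514.06 / 13.4 = -38.36 mV

-38 mV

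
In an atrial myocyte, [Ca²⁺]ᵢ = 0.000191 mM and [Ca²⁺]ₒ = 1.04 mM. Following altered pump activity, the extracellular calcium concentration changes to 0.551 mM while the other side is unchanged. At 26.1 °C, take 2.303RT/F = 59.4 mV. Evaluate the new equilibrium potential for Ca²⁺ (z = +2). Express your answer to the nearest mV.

After the shift: [Ca²⁺]_out = 0.551, [Ca²⁺]_in = 0.000191 mM.
E_new = (59.4/2)·log₁₀(0.551/0.000191) = 29.70 · (3.4601) = 102.77 mV

103 mV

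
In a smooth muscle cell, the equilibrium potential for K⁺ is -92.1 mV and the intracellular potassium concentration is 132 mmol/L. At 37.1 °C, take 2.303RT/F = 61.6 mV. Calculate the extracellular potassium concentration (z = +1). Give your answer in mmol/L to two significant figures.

Nernst: E = (61.6/1) · log₁₀([out]/[in]), so log₁₀([out]/[in]) = -92.1 × 1 / 61.6 = -1.4951.
[out]/[in] = 10^(-1.4951) = 0.03198.
[out] = 0.03198 × 132 = 4.221 mmol/L.

4.2 mmol/L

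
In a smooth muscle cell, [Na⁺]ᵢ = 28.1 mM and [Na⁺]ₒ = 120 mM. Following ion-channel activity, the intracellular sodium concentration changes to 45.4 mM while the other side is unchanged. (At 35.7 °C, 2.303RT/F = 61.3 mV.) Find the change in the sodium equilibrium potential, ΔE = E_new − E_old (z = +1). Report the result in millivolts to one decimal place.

E_old = (61.3/1)·log₁₀(120/28.1) = 38.65 mV
E_new = (61.3/1)·log₁₀(120/45.4) = 25.88 mV
ΔE = 25.88 − (38.65) = -12.77 mV

-12.8 mV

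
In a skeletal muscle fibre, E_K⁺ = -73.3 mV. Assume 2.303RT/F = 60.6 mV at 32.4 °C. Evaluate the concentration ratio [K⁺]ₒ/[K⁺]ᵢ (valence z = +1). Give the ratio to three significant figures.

0.0617

log₁₀([out]/[in]) = E·z/(60.6) = -73.3 × 1 / 60.6 = -1.2096
[out]/[in] = 10^(-1.2096) = 0.06172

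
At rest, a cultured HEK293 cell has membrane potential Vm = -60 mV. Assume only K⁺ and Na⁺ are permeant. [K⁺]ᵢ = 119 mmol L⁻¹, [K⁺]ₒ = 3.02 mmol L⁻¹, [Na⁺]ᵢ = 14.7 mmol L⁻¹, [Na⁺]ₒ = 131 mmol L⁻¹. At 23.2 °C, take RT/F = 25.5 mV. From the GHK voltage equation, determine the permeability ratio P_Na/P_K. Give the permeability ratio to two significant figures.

0.064

Let α = P_Na/P_K. GHK: Vm = 25.5·ln[(Kₒ + α·Naₒ)/(Kᵢ + α·Naᵢ)].
e^(Vm/25.5) = e^(-60.0/25.5) = 0.095089
So 0.095089·(Kᵢ + α·Naᵢ) = Kₒ + α·Naₒ → α = (0.095089·119.0 − 3.02) / (131.0 − 0.095089·14.7)
α = (11.32 − 3.02) / (131.0 − 1.398) = 8.296/129.6 = 0.06401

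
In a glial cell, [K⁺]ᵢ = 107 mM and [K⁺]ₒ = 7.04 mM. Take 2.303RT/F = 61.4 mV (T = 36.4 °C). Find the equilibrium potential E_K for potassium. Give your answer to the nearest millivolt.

-73 mV

E = (61.4/z) · log₁₀([K⁺]_out/[K⁺]_in) with z = +1.
= (61.4/1) · log₁₀(7.04/107) = 61.40 · log₁₀(0.06579)
= 61.40 · (-1.1818) = -72.56 mV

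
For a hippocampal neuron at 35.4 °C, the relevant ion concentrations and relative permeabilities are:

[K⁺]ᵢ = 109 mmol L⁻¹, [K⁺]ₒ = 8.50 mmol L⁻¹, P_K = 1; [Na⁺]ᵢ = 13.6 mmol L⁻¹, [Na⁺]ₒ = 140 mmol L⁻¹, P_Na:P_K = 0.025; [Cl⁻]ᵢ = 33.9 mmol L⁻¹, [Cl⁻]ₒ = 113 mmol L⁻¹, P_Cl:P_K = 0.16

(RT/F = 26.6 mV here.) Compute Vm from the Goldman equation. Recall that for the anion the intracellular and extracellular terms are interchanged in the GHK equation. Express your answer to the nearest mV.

-53 mV

Vm = 26.6 · ln[(Σ P·[cation]ₒ + Σ P·[anion]ᵢ) / (Σ P·[cation]ᵢ + Σ P·[anion]ₒ)]
Numerator = 1×8.50 + 0.025×140 + 0.16×33.9 = 17.42
Denominator = 1×109 + 0.025×13.6 + 0.16×113 = 127.4
Vm = 26.6 · ln(0.13674) = 26.6 × (-1.9896) = -52.92 mV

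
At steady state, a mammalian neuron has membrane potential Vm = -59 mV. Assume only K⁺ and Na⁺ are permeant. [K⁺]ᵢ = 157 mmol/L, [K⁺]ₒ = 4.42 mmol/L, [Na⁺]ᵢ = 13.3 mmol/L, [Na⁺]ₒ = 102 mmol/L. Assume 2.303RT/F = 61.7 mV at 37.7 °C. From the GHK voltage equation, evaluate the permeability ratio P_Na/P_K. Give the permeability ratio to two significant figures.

Let α = P_Na/P_K. GHK: Vm = 61.7·log₁₀[(Kₒ + α·Naₒ)/(Kᵢ + α·Naᵢ)].
10^(Vm/61.7) = 10^(-59.0/61.7) = 0.1106
So 0.1106·(Kᵢ + α·Naᵢ) = Kₒ + α·Naₒ → α = (0.1106·157.0 − 4.42) / (102.0 − 0.1106·13.3)
α = (17.36 − 4.42) / (102.0 − 1.471) = 12.94/100.5 = 0.1288

0.13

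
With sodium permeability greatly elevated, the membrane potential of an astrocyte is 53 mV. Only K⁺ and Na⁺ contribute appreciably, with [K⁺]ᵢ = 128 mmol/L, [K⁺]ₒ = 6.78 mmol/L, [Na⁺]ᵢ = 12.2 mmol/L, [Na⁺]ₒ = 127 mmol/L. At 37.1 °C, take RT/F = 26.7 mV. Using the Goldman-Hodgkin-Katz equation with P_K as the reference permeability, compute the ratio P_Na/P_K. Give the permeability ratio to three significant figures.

Let α = P_Na/P_K. GHK: Vm = 26.7·ln[(Kₒ + α·Naₒ)/(Kᵢ + α·Naᵢ)].
e^(Vm/26.7) = e^(53.0/26.7) = 7.2792
So 7.2792·(Kᵢ + α·Naᵢ) = Kₒ + α·Naₒ → α = (7.2792·128.0 − 6.78) / (127.0 − 7.2792·12.2)
α = (931.7 − 6.78) / (127.0 − 88.81) = 925/38.19 = 24.22

24.2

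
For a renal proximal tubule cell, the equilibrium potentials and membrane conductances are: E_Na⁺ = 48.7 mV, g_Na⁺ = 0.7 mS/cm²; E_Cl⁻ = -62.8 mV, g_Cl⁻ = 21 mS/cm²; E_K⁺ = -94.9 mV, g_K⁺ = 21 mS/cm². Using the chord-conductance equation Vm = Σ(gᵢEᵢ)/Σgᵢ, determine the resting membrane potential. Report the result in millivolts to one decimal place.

-76.8 mV

Σ gᵢEᵢ = 0.7·(48.7) + 21·(-62.8) + 21·(-94.9) = -3277.61
Σ gᵢ = 0.7 + 21 + 21 = 42.7
Vm = -3277.61 / 42.7 = -76.76 mV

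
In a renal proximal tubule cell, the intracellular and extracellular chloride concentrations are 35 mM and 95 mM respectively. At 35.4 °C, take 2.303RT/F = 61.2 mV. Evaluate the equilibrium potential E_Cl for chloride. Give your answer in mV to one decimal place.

E = (61.2/z) · log₁₀([Cl⁻]_out/[Cl⁻]_in) with z = -1.
For an anion, dividing by z = -1 reverses the sign.
= (61.2/-1) · log₁₀(95/35) = -61.20 · log₁₀(2.714)
= -61.20 · (0.4337) = -26.54 mV

-26.5 mV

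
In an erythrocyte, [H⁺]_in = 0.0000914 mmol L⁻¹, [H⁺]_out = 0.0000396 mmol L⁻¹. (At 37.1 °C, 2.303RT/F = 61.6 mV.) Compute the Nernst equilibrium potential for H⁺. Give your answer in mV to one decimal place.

-22.4 mV

E = (61.6/z) · log₁₀([H⁺]_out/[H⁺]_in) with z = +1.
= (61.6/1) · log₁₀(0.0000396/0.0000914) = 61.60 · log₁₀(0.4333)
= 61.60 · (-0.3633) = -22.38 mV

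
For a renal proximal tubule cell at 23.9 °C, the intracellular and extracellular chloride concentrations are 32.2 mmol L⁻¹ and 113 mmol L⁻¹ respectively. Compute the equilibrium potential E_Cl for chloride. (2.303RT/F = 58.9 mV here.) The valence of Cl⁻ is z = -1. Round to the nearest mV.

-32 mV

E = (58.9/z) · log₁₀([Cl⁻]_out/[Cl⁻]_in) with z = -1.
For an anion, dividing by z = -1 reverses the sign.
= (58.9/-1) · log₁₀(113/32.2) = -58.90 · log₁₀(3.509)
= -58.90 · (0.5452) = -32.11 mV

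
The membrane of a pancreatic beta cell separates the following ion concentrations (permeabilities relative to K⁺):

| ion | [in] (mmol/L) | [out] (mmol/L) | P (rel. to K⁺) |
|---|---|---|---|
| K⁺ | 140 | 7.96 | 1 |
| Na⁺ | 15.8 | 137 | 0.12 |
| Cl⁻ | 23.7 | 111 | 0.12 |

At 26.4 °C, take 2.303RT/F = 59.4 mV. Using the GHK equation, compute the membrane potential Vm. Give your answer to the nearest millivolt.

-45 mV

Vm = 59.4 · log₁₀[(Σ P·[cation]ₒ + Σ P·[anion]ᵢ) / (Σ P·[cation]ᵢ + Σ P·[anion]ₒ)]
Numerator = 1×7.96 + 0.12×137 + 0.12×23.7 = 27.24
Denominator = 1×140 + 0.12×15.8 + 0.12×111 = 155.2
Vm = 59.4 · log₁₀(0.17552) = 59.4 × (-0.7557) = -44.89 mV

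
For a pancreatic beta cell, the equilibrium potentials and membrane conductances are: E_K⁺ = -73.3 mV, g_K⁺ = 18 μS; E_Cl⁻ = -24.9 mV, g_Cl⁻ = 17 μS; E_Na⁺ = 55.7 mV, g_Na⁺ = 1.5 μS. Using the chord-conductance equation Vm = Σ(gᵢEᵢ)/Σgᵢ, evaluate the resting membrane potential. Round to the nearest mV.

-45 mV

Σ gᵢEᵢ = 18·(-73.3) + 17·(-24.9) + 1.5·(55.7) = -1659.15
Σ gᵢ = 18 + 17 + 1.5 = 36.5
Vm = -1659.15 / 36.5 = -45.46 mV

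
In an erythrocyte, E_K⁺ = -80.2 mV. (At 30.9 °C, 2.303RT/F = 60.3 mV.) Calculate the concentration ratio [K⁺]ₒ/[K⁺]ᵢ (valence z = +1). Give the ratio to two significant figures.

0.047

log₁₀([out]/[in]) = E·z/(60.3) = -80.2 × 1 / 60.3 = -1.3300
[out]/[in] = 10^(-1.3300) = 0.04677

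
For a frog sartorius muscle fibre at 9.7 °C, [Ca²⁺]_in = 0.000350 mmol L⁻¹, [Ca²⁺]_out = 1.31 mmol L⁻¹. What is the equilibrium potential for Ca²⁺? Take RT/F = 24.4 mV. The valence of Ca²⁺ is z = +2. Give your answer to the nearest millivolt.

E = (24.4/z) · ln([Ca²⁺]_out/[Ca²⁺]_in) with z = +2.
= (24.4/2) · ln(1.31/0.000350) = 12.20 · ln(3743)
= 12.20 · (8.2276) = 100.38 mV

100 mV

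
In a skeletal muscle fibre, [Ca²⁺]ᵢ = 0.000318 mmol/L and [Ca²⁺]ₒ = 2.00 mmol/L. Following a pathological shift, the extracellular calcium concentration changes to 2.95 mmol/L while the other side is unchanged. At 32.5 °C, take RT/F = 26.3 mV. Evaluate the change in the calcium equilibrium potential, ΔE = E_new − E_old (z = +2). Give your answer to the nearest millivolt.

E_old = (26.3/2)·ln(2.00/0.000318) = 115.02 mV
E_new = (26.3/2)·ln(2.95/0.000318) = 120.13 mV
ΔE = 120.13 − (115.02) = 5.11 mV

5 mV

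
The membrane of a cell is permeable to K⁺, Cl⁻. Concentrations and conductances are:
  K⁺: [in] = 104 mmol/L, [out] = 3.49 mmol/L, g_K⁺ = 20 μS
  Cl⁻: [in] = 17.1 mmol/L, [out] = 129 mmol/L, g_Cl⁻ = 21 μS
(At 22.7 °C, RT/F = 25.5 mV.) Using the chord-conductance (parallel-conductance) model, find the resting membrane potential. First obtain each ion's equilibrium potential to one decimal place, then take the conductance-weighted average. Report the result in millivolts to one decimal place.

-68.6 mV

E_K⁺ = (25.5/1)·ln(3.49/104) = -86.6 mV
E_Cl⁻ = (25.5/-1)·ln(129/17.1) = -51.5 mV
Vm = (Σ gᵢEᵢ)/(Σ gᵢ) = (20·-86.6 + 21·-51.5) / (20 + 21)
= -2813.50 / 41 = -68.62 mV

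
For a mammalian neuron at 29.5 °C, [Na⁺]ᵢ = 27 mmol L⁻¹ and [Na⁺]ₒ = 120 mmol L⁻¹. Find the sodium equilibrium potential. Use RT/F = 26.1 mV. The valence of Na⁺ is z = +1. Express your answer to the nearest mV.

E = (26.1/z) · ln([Na⁺]_out/[Na⁺]_in) with z = +1.
= (26.1/1) · ln(120/27) = 26.10 · ln(4.444)
= 26.10 · (1.4917) = 38.93 mV

39 mV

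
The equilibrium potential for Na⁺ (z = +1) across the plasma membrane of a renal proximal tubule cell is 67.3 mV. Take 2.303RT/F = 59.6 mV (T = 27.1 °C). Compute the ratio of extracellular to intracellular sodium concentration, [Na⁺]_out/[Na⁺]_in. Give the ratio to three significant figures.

13.5

log₁₀([out]/[in]) = E·z/(59.6) = 67.3 × 1 / 59.6 = 1.1292
[out]/[in] = 10^(1.1292) = 13.46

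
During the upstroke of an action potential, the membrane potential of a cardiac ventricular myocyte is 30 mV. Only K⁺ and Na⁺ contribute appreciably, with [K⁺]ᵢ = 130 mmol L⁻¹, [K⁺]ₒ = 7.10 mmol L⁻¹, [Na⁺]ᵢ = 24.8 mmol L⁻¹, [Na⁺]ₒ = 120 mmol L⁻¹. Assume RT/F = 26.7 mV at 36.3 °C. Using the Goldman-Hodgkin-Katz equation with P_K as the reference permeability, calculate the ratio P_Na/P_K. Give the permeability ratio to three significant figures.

8.98

Let α = P_Na/P_K. GHK: Vm = 26.7·ln[(Kₒ + α·Naₒ)/(Kᵢ + α·Naᵢ)].
e^(Vm/26.7) = e^(30.0/26.7) = 3.0759
So 3.0759·(Kᵢ + α·Naᵢ) = Kₒ + α·Naₒ → α = (3.0759·130.0 − 7.1) / (120.0 − 3.0759·24.8)
α = (399.9 − 7.1) / (120.0 − 76.28) = 392.8/43.72 = 8.984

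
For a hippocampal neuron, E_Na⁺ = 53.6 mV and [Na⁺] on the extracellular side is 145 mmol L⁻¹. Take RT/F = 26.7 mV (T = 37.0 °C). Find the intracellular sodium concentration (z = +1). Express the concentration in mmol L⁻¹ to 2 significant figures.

19 mmol L⁻¹

Nernst: E = (26.7/1) · ln([out]/[in]), so ln([out]/[in]) = 53.6 × 1 / 26.7 = 2.0075.
[out]/[in] = e^(2.0075) = 7.445.
[in] = 145 / 7.445 = 19.48 mmol L⁻¹.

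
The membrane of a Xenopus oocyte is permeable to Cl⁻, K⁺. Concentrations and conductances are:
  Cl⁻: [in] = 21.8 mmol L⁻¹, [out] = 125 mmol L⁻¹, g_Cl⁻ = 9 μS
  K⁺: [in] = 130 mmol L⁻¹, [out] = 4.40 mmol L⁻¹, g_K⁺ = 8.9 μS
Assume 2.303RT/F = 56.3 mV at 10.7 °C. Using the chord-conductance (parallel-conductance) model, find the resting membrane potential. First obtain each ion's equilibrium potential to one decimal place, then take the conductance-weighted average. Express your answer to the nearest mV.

-63 mV

E_Cl⁻ = (56.3/-1)·log₁₀(125/21.8) = -42.7 mV
E_K⁺ = (56.3/1)·log₁₀(4.40/130) = -82.8 mV
Vm = (Σ gᵢEᵢ)/(Σ gᵢ) = (9·-42.7 + 8.9·-82.8) / (9 + 8.9)
= -1121.22 / 17.9 = -62.64 mV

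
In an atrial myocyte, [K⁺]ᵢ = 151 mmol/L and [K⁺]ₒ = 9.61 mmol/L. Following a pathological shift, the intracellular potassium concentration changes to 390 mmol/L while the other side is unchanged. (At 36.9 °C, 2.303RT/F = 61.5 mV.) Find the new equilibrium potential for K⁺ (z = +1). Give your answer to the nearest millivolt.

After the shift: [K⁺]_out = 9.61, [K⁺]_in = 390 mmol/L.
E_new = (61.5/1)·log₁₀(9.61/390) = 61.50 · (-1.6083) = -98.91 mV

-99 mV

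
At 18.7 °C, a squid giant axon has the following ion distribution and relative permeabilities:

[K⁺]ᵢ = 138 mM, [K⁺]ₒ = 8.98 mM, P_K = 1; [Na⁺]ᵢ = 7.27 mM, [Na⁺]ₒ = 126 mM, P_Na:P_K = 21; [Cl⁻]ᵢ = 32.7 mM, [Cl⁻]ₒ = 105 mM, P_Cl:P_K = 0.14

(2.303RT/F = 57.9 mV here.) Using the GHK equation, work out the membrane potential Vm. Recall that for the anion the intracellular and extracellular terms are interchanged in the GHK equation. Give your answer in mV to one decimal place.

54.4 mV

Vm = 57.9 · log₁₀[(Σ P·[cation]ₒ + Σ P·[anion]ᵢ) / (Σ P·[cation]ᵢ + Σ P·[anion]ₒ)]
Numerator = 1×8.98 + 21×126 + 0.14×32.7 = 2660
Denominator = 1×138 + 21×7.27 + 0.14×105 = 305.4
Vm = 57.9 · log₁₀(8.7093) = 57.9 × (0.9400) = 54.43 mV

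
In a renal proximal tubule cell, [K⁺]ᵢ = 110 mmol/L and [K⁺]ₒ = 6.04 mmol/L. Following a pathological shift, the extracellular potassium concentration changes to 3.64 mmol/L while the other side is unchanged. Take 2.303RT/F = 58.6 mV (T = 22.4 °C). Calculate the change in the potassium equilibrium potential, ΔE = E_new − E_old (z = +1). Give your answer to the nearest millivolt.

-13 mV

E_old = (58.6/1)·log₁₀(6.04/110) = -73.86 mV
E_new = (58.6/1)·log₁₀(3.64/110) = -86.75 mV
ΔE = -86.75 − (-73.86) = -12.89 mV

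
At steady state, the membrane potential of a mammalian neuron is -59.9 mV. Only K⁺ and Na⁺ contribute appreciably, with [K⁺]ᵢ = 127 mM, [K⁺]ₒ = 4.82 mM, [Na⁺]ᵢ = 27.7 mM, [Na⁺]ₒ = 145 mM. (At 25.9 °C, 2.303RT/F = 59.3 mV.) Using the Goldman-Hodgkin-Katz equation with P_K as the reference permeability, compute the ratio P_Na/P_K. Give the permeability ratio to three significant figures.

0.0533

Let α = P_Na/P_K. GHK: Vm = 59.3·log₁₀[(Kₒ + α·Naₒ)/(Kᵢ + α·Naᵢ)].
10^(Vm/59.3) = 10^(-59.9/59.3) = 0.097697
So 0.097697·(Kᵢ + α·Naᵢ) = Kₒ + α·Naₒ → α = (0.097697·127.0 − 4.82) / (145.0 − 0.097697·27.7)
α = (12.41 − 4.82) / (145.0 − 2.706) = 7.588/142.3 = 0.05332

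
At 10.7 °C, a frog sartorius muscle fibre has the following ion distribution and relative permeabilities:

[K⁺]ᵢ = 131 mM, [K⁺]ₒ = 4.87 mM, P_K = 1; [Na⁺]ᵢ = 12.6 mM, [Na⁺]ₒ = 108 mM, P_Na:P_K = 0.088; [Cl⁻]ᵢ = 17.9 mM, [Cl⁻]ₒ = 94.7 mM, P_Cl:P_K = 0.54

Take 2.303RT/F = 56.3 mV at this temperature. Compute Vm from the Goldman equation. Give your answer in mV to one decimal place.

-49.7 mV

Vm = 56.3 · log₁₀[(Σ P·[cation]ₒ + Σ P·[anion]ᵢ) / (Σ P·[cation]ᵢ + Σ P·[anion]ₒ)]
Numerator = 1×4.87 + 0.088×108 + 0.54×17.9 = 24.04
Denominator = 1×131 + 0.088×12.6 + 0.54×94.7 = 183.2
Vm = 56.3 · log₁₀(0.13119) = 56.3 × (-0.8821) = -49.66 mV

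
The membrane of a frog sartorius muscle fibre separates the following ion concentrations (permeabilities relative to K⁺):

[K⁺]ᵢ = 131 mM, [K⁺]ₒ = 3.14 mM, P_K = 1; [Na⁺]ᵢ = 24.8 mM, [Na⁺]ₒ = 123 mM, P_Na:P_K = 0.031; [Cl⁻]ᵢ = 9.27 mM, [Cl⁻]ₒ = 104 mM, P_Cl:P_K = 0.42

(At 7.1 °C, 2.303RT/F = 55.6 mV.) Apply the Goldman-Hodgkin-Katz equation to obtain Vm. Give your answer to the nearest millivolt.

Vm = 55.6 · log₁₀[(Σ P·[cation]ₒ + Σ P·[anion]ᵢ) / (Σ P·[cation]ᵢ + Σ P·[anion]ₒ)]
Numerator = 1×3.14 + 0.031×123 + 0.42×9.27 = 10.85
Denominator = 1×131 + 0.031×24.8 + 0.42×104 = 175.4
Vm = 55.6 · log₁₀(0.061821) = 55.6 × (-1.2089) = -67.21 mV

-67 mV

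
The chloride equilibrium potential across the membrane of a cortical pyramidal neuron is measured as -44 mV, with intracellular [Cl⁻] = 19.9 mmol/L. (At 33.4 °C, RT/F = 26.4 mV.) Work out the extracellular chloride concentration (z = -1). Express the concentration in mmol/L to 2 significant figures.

Nernst: E = (26.4/-1) · ln([out]/[in]), so ln([out]/[in]) = -44.0 × -1 / 26.4 = 1.6667.
[out]/[in] = e^(1.6667) = 5.294.
[out] = 5.294 × 19.9 = 105.4 mmol/L.

110 mmol/L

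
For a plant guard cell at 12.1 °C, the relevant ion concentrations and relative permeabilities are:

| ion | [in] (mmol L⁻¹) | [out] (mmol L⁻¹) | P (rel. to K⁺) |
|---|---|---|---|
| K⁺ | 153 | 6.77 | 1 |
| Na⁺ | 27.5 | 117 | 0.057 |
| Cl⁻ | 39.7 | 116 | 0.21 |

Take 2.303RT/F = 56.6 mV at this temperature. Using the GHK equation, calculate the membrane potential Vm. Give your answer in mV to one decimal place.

Vm = 56.6 · log₁₀[(Σ P·[cation]ₒ + Σ P·[anion]ᵢ) / (Σ P·[cation]ᵢ + Σ P·[anion]ₒ)]
Numerator = 1×6.77 + 0.057×117 + 0.21×39.7 = 21.78
Denominator = 1×153 + 0.057×27.5 + 0.21×116 = 178.9
Vm = 56.6 · log₁₀(0.1217) = 56.6 × (-0.9147) = -51.77 mV

-51.8 mV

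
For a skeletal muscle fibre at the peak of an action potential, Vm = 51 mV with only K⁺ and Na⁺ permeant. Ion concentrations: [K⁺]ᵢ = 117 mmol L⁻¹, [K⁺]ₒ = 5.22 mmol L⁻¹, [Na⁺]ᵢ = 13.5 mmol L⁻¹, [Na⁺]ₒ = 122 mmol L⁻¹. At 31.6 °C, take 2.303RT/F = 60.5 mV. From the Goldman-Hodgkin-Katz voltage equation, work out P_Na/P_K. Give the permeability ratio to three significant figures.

Let α = P_Na/P_K. GHK: Vm = 60.5·log₁₀[(Kₒ + α·Naₒ)/(Kᵢ + α·Naᵢ)].
10^(Vm/60.5) = 10^(51.0/60.5) = 6.9659
So 6.9659·(Kᵢ + α·Naᵢ) = Kₒ + α·Naₒ → α = (6.9659·117.0 − 5.22) / (122.0 − 6.9659·13.5)
α = (815 − 5.22) / (122.0 − 94.04) = 809.8/27.96 = 28.96

29.0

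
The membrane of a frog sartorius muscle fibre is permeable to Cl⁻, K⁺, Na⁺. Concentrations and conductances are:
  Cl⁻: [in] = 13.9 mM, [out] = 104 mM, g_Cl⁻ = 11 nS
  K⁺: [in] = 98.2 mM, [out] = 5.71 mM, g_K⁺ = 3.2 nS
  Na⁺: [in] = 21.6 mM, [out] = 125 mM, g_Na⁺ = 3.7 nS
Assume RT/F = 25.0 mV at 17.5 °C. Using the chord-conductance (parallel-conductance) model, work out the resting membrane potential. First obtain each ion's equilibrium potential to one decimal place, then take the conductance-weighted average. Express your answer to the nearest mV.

-35 mV

E_Cl⁻ = (25.0/-1)·ln(104/13.9) = -50.3 mV
E_K⁺ = (25.0/1)·ln(5.71/98.2) = -71.1 mV
E_Na⁺ = (25.0/1)·ln(125/21.6) = 43.9 mV
Vm = (Σ gᵢEᵢ)/(Σ gᵢ) = (11·-50.3 + 3.2·-71.1 + 3.7·43.9) / (11 + 3.2 + 3.7)
= -618.39 / 17.9 = -34.55 mV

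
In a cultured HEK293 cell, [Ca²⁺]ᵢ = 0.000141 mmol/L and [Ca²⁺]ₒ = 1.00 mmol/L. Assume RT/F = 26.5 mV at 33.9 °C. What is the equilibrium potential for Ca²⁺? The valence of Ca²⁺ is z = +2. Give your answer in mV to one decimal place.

117.5 mV

E = (26.5/z) · ln([Ca²⁺]_out/[Ca²⁺]_in) with z = +2.
= (26.5/2) · ln(1.00/0.000141) = 13.25 · ln(7092)
= 13.25 · (8.8668) = 117.48 mV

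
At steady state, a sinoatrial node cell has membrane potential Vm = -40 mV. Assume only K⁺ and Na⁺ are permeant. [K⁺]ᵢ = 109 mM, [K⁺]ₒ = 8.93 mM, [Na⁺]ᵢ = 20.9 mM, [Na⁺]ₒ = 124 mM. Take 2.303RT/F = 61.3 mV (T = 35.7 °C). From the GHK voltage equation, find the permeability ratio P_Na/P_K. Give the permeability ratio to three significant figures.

0.128

Let α = P_Na/P_K. GHK: Vm = 61.3·log₁₀[(Kₒ + α·Naₒ)/(Kᵢ + α·Naᵢ)].
10^(Vm/61.3) = 10^(-40.0/61.3) = 0.22257
So 0.22257·(Kᵢ + α·Naᵢ) = Kₒ + α·Naₒ → α = (0.22257·109.0 − 8.93) / (124.0 − 0.22257·20.9)
α = (24.26 − 8.93) / (124.0 − 4.652) = 15.33/119.3 = 0.1285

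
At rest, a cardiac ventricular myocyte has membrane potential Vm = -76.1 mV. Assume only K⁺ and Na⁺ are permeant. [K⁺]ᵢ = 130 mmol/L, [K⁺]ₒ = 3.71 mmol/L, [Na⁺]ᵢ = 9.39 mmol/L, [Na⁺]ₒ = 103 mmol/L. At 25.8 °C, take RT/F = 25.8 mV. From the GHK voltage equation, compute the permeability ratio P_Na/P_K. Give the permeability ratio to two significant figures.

0.030

Let α = P_Na/P_K. GHK: Vm = 25.8·ln[(Kₒ + α·Naₒ)/(Kᵢ + α·Naᵢ)].
e^(Vm/25.8) = e^(-76.1/25.8) = 0.05236
So 0.05236·(Kᵢ + α·Naᵢ) = Kₒ + α·Naₒ → α = (0.05236·130.0 − 3.71) / (103.0 − 0.05236·9.39)
α = (6.807 − 3.71) / (103.0 − 0.4917) = 3.097/102.5 = 0.03021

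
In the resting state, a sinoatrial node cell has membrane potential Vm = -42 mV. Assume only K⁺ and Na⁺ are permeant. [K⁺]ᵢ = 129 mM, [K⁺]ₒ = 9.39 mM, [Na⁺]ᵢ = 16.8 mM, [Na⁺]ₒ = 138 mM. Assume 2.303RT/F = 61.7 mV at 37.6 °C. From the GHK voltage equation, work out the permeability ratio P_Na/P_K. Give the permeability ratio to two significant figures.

0.13

Let α = P_Na/P_K. GHK: Vm = 61.7·log₁₀[(Kₒ + α·Naₒ)/(Kᵢ + α·Naᵢ)].
10^(Vm/61.7) = 10^(-42.0/61.7) = 0.20859
So 0.20859·(Kᵢ + α·Naᵢ) = Kₒ + α·Naₒ → α = (0.20859·129.0 − 9.39) / (138.0 − 0.20859·16.8)
α = (26.91 − 9.39) / (138.0 − 3.504) = 17.52/134.5 = 0.1302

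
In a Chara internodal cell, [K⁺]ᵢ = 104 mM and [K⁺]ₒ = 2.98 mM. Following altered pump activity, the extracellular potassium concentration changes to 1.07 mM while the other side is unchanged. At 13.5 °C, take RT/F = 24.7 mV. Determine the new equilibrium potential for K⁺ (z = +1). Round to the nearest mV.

-113 mV

After the shift: [K⁺]_out = 1.07, [K⁺]_in = 104 mM.
E_new = (24.7/1)·ln(1.07/104) = 24.70 · (-4.5767) = -113.05 mV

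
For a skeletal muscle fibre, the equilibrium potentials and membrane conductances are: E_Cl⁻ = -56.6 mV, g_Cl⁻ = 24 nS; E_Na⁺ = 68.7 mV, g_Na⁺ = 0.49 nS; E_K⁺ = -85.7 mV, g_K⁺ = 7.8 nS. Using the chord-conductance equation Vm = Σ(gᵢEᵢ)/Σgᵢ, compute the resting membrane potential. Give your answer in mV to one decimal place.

Σ gᵢEᵢ = 24·(-56.6) + 0.49·(68.7) + 7.8·(-85.7) = -1993.20
Σ gᵢ = 24 + 0.49 + 7.8 = 32.29
Vm = -1993.20 / 32.29 = -61.73 mV

-61.7 mV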